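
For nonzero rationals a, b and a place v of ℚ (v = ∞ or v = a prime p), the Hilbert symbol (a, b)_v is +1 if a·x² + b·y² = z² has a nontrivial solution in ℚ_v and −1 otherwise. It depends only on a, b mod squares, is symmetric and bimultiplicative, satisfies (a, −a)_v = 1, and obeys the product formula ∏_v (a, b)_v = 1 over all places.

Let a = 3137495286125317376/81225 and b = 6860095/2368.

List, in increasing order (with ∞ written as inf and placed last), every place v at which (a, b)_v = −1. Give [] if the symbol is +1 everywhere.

[17, 37]

(a, b) ≡ (29, 2097715) mod (ℚ^×)²; places V = {2, 3, 5, 7, 11, 17, 19, 23, 29, 37, ∞}.
(a,b)_29: α=3, u≡25; β=1, v≡23 (mod 29); (25|29)=+1, (23|29)=+1; sign (−1)^0·+1^1·+1^3 = +1.
(a,b)_5: α=-2, u≡4; β=1, v≡3 (mod 5); (4|5)=+1, (3|5)=-1; sign (−1)^0·+1^1·-1^-2 = +1.
(a,b)_23: α=2, u≡8; β=1, v≡22 (mod 23); (8|23)=+1, (22|23)=-1; sign (−1)^0·+1^1·-1^2 = +1.
(a,b)_19: α=-2, u≡3; β=0, v≡1 (mod 19); (3|19)=-1, (1|19)=+1; sign (−1)^0·-1^0·+1^-2 = +1.
(a,b)_3: α=-2, u≡2; β=0, v≡1 (mod 3); (2|3)=-1, (1|3)=+1; sign (−1)^0·-1^0·+1^-2 = +1.
(a,b)_2: α=8, β=-6; u≡5, v≡3 (mod 8); ε(u)ε(v)=0·1, αω(v)=8·1, βω(u)=-6·1; sum ≡ 0  ⇒  +1.
(a,b)_17: α=2, u≡7; β=1, v≡8 (mod 17); (7|17)=-1, (8|17)=+1; sign (−1)^0·-1^1·+1^2 = -1.
(a,b)_7: α=4, u≡4; β=0, v≡2 (mod 7); (4|7)=+1, (2|7)=+1; sign (−1)^0·+1^0·+1^4 = +1.
(a,b)_11: α=0, u≡6; β=2, v≡4 (mod 11); (6|11)=-1, (4|11)=+1; sign (−1)^0·-1^2·+1^0 = +1.
(a,b)_∞: sgn(29)=+, sgn(2097715)=+, so +1.
(a,b)_37: α=2, u≡8; β=-1, v≡26 (mod 37); (8|37)=-1, (26|37)=+1; sign (−1)^0·-1^-1·+1^2 = -1.
(29, 2097715 / ℚ) ramifies at {17, 37}: a division algebra.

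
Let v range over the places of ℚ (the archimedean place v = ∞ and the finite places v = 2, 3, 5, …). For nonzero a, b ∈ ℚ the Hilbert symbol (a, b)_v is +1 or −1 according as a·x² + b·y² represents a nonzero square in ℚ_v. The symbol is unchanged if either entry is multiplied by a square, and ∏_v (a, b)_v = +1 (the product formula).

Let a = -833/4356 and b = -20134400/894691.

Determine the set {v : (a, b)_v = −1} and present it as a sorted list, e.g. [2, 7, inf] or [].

[19, inf]

(a, b) ≡ (-17, -494) mod (ℚ^×)²; places V = {2, 3, 5, 7, 11, 13, 17, 19, 31, ∞}.
(a,b)_31: α=0, u≡8; β=-2, v≡7 (mod 31); (8|31)=+1, (7|31)=+1; sign (−1)^0·+1^-2·+1^0 = +1.
(a,b)_2: α=-2, β=9; u≡7, v≡1 (mod 8); ε(u)ε(v)=1·0, αω(v)=-2·0, βω(u)=9·0; sum ≡ 0  ⇒  +1.
(a,b)_∞: sgn(-17)=−, sgn(-494)=−, so -1.
(a,b)_19: α=0, u≡12; β=-1, v≡2 (mod 19); (12|19)=-1, (2|19)=-1; sign (−1)^0·-1^-1·-1^0 = -1.
(a,b)_13: α=0, u≡12; β=1, v≡4 (mod 13); (12|13)=+1, (4|13)=+1; sign (−1)^0·+1^1·+1^0 = +1.
(a,b)_5: α=0, u≡2; β=2, v≡4 (mod 5); (2|5)=-1, (4|5)=+1; sign (−1)^0·-1^2·+1^0 = +1.
(a,b)_11: α=-2, u≡1; β=2, v≡5 (mod 11); (1|11)=+1, (5|11)=+1; sign (−1)^0·+1^2·+1^-2 = +1.
(a,b)_17: α=1, u≡9; β=0, v≡4 (mod 17); (9|17)=+1, (4|17)=+1; sign (−1)^0·+1^0·+1^1 = +1.
(a,b)_7: α=2, u≡2; β=-2, v≡5 (mod 7); (2|7)=+1, (5|7)=-1; sign (−1)^0·+1^-2·-1^2 = +1.
(a,b)_3: α=-2, u≡1; β=0, v≡1 (mod 3); (1|3)=+1, (1|3)=+1; sign (−1)^0·+1^0·+1^-2 = +1.
|Ram(-17, -494)| = 2, even; anisotropic at {19, ∞}.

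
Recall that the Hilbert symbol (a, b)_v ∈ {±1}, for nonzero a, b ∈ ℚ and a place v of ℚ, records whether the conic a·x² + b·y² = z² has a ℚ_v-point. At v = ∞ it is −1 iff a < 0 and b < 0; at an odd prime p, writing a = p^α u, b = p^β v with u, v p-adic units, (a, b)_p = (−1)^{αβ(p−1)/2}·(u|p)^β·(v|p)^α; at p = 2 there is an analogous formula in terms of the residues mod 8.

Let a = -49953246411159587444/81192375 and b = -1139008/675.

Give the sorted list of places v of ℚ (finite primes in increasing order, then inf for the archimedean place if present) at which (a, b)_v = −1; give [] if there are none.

Mod squares: a ≡ -12155, b ≡ -39. Check v ∈ {∞, 2, 3, 5, 11, 13, 17, 19, 37}.
v=5: a=5^-3·(≡4), b=5^-2·(≡1) mod 5; (4|5)=+1, (1|5)=+1; (−1)^{-3·-2·2}·(+1)^-2·(+1)^-3 = +1.
v=17: a=17^1·(≡2), b=17^0·(≡5) mod 17; (2|17)=+1, (5|17)=-1; (−1)^{1·0·8}·(+1)^0·(-1)^1 = -1.
v=2: v_2(a)=2, v_2(b)=6; units ≡ 5, 1 (mod 8); ε·ε+αω+βω = 0·0+2·0+6·1 ≡ 0  ⇒  (a,b)_2 = +1.
v=∞: -12155 < 0 and -39 < 0  ⇒  (a,b)_∞ = -1.
v=3: a=3^-10·(≡1), b=3^-3·(≡2) mod 3; (1|3)=+1, (2|3)=-1; (−1)^{-10·-3·1}·(+1)^-3·(-1)^-10 = +1.
v=13: a=13^3·(≡10), b=13^1·(≡9) mod 13; (10|13)=+1, (9|13)=+1; (−1)^{3·1·6}·(+1)^1·(+1)^3 = +1.
v=37: a=37^6·(≡29), b=37^2·(≡35) mod 37; (29|37)=-1, (35|37)=-1; (−1)^{6·2·18}·(-1)^2·(-1)^6 = +1.
v=19: a=19^4·(≡9), b=19^0·(≡8) mod 19; (9|19)=+1, (8|19)=-1; (−1)^{4·0·9}·(+1)^0·(-1)^4 = +1.
v=11: a=11^-1·(≡2), b=11^0·(≡5) mod 11; (2|11)=-1, (5|11)=+1; (−1)^{-1·0·5}·(-1)^0·(+1)^-1 = +1.
Ram(-12155, -39) = {17, ∞}; no ℚ_17-point on the conic.

[17, inf]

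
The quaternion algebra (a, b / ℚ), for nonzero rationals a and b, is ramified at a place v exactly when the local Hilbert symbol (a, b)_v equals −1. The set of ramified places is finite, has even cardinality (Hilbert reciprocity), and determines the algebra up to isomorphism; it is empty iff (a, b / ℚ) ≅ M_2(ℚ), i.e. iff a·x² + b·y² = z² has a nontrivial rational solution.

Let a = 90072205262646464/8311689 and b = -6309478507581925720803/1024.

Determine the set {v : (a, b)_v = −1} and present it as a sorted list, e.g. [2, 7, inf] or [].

[23, 37]

Mod squares: a ≡ 851, b ≡ -187. Check v ∈ {∞, 2, 3, 11, 13, 17, 23, 31, 37}.
v=2: v_2(a)=6, v_2(b)=-10; units ≡ 3, 5 (mod 8); ε·ε+αω+βω = 1·0+6·1+-10·1 ≡ 0  ⇒  (a,b)_2 = +1.
v=∞: 851 > 0 and -187 < 0  ⇒  (a,b)_∞ = +1.
v=23: a=23^5·(≡19), b=23^8·(≡10) mod 23; (19|23)=-1, (10|23)=-1; (−1)^{5·8·11}·(-1)^8·(-1)^5 = -1.
v=37: a=37^1·(≡18), b=37^2·(≡8) mod 37; (18|37)=-1, (8|37)=-1; (−1)^{1·2·18}·(-1)^2·(-1)^1 = -1.
v=3: a=3^-2·(≡2), b=3^2·(≡2) mod 3; (2|3)=-1, (2|3)=-1; (−1)^{-2·2·1}·(-1)^2·(-1)^-2 = +1.
v=13: a=13^2·(≡2), b=13^0·(≡6) mod 13; (2|13)=-1, (6|13)=-1; (−1)^{2·0·6}·(-1)^0·(-1)^2 = +1.
v=11: a=11^2·(≡3), b=11^3·(≡4) mod 11; (3|11)=+1, (4|11)=+1; (−1)^{2·3·5}·(+1)^3·(+1)^2 = +1.
v=31: a=31^-4·(≡2), b=31^0·(≡24) mod 31; (2|31)=+1, (24|31)=-1; (−1)^{-4·0·15}·(+1)^0·(-1)^-4 = +1.
v=17: a=17^2·(≡1), b=17^3·(≡12) mod 17; (1|17)=+1, (12|17)=-1; (−1)^{2·3·8}·(+1)^3·(-1)^2 = +1.
Ram(851, -187) = {23, 37}; no ℚ_23-point on the conic.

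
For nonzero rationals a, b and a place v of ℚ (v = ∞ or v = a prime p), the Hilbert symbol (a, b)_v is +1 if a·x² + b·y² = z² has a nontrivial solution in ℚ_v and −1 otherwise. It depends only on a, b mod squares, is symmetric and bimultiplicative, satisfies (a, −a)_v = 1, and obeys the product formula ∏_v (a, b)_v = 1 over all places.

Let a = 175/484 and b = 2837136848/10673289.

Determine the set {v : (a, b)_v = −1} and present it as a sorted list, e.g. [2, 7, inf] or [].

Mod squares: a ≡ 7, b ≡ 437. Check v ∈ {∞, 2, 3, 5, 7, 11, 13, 19, 23}.
v=2: v_2(a)=-2, v_2(b)=4; units ≡ 7, 5 (mod 8); ε·ε+αω+βω = 1·0+-2·1+4·0 ≡ 0  ⇒  (a,b)_2 = +1.
v=23: a=23^0·(≡14), b=23^1·(≡15) mod 23; (14|23)=-1, (15|23)=-1; (−1)^{0·1·11}·(-1)^1·(-1)^0 = -1.
v=11: a=11^-2·(≡8), b=11^-4·(≡6) mod 11; (8|11)=-1, (6|11)=-1; (−1)^{-2·-4·5}·(-1)^-4·(-1)^-2 = +1.
v=19: a=19^0·(≡11), b=19^1·(≡16) mod 19; (11|19)=+1, (16|19)=+1; (−1)^{0·1·9}·(+1)^1·(+1)^0 = +1.
v=∞: 7 > 0 and 437 > 0  ⇒  (a,b)_∞ = +1.
v=3: a=3^0·(≡1), b=3^-6·(≡2) mod 3; (1|3)=+1, (2|3)=-1; (−1)^{0·-6·1}·(+1)^-6·(-1)^0 = +1.
v=13: a=13^0·(≡2), b=13^2·(≡7) mod 13; (2|13)=-1, (7|13)=-1; (−1)^{0·2·6}·(-1)^2·(-1)^0 = +1.
v=5: a=5^2·(≡3), b=5^0·(≡2) mod 5; (3|5)=-1, (2|5)=-1; (−1)^{2·0·2}·(-1)^0·(-1)^2 = +1.
v=7: a=7^1·(≡4), b=7^4·(≡5) mod 7; (4|7)=+1, (5|7)=-1; (−1)^{1·4·3}·(+1)^4·(-1)^1 = -1.
(7, 437 / ℚ) ramifies at {7, 23}: a division algebra.

[7, 23]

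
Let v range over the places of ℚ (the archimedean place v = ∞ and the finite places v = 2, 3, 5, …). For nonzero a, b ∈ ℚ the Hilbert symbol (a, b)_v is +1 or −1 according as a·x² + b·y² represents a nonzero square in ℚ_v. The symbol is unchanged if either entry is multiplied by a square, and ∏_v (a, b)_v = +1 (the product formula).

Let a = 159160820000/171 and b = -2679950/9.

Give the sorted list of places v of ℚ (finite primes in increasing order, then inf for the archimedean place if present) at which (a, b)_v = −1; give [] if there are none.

[2, 7]

Mod squares: a ≡ 38, b ≡ -107198. Check v ∈ {∞, 2, 3, 5, 7, 13, 19, 31}.
v=2: v_2(a)=5, v_2(b)=1; units ≡ 3, 1 (mod 8); ε·ε+αω+βω = 1·0+5·0+1·1 ≡ 1  ⇒  (a,b)_2 = -1.
v=13: a=13^2·(≡9), b=13^1·(≡12) mod 13; (9|13)=+1, (12|13)=+1; (−1)^{2·1·6}·(+1)^1·(+1)^2 = +1.
v=5: a=5^4·(≡2), b=5^2·(≡3) mod 5; (2|5)=-1, (3|5)=-1; (−1)^{4·2·2}·(-1)^2·(-1)^4 = +1.
v=19: a=19^-1·(≡13), b=19^1·(≡7) mod 19; (13|19)=-1, (7|19)=+1; (−1)^{-1·1·9}·(-1)^1·(+1)^-1 = +1.
v=∞: 38 > 0 and -107198 < 0  ⇒  (a,b)_∞ = +1.
v=7: a=7^2·(≡3), b=7^1·(≡4) mod 7; (3|7)=-1, (4|7)=+1; (−1)^{2·1·3}·(-1)^1·(+1)^2 = -1.
v=31: a=31^2·(≡9), b=31^1·(≡1) mod 31; (9|31)=+1, (1|31)=+1; (−1)^{2·1·15}·(+1)^1·(+1)^2 = +1.
v=3: a=3^-2·(≡2), b=3^-2·(≡1) mod 3; (2|3)=-1, (1|3)=+1; (−1)^{-2·-2·1}·(-1)^-2·(+1)^-2 = +1.
|Ram(38, -107198)| = 2, even; anisotropic at {2, 7}.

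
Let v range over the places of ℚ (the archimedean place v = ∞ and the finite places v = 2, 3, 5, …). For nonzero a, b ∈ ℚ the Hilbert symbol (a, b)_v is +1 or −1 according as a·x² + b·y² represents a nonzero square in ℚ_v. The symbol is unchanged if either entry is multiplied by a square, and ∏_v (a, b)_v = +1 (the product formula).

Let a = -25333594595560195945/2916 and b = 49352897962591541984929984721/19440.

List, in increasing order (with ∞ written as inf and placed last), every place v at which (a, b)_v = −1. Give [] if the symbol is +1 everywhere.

[2, 3, 5, 13]

(a, b) ≡ (-145, 15015) mod (ℚ^×)²; places V = {2, 3, 5, 7, 11, 13, 17, 19, 29, 31, ∞}.
(a,b)_3: α=-6, u≡2; β=-5, v≡1 (mod 3); (2|3)=-1, (1|3)=+1; sign (−1)^0·-1^-5·+1^-6 = -1.
(a,b)_∞: sgn(-145)=−, sgn(15015)=+, so +1.
(a,b)_5: α=1, u≡1; β=-1, v≡2 (mod 5); (1|5)=+1, (2|5)=-1; sign (−1)^0·+1^-1·-1^1 = -1.
(a,b)_13: α=2, u≡11; β=3, v≡5 (mod 13); (11|13)=-1, (5|13)=-1; sign (−1)^0·-1^3·-1^2 = -1.
(a,b)_11: α=6, u≡3; β=3, v≡9 (mod 11); (3|11)=+1, (9|11)=+1; sign (−1)^0·+1^3·+1^6 = +1.
(a,b)_2: α=-2, β=-4; u≡7, v≡7 (mod 8); ε(u)ε(v)=1·1, αω(v)=-2·0, βω(u)=-4·0; sum ≡ 1  ⇒  -1.
(a,b)_29: α=3, u≡1; β=4, v≡28 (mod 29); (1|29)=+1, (28|29)=+1; sign (−1)^0·+1^4·+1^3 = +1.
(a,b)_7: α=4, u≡1; β=7, v≡3 (mod 7); (1|7)=+1, (3|7)=-1; sign (−1)^0·+1^7·-1^4 = +1.
(a,b)_17: α=2, u≡1; β=4, v≡2 (mod 17); (1|17)=+1, (2|17)=+1; sign (−1)^0·+1^4·+1^2 = +1.
(a,b)_19: α=0, u≡6; β=2, v≡4 (mod 19); (6|19)=+1, (4|19)=+1; sign (−1)^0·+1^2·+1^0 = +1.
(a,b)_31: α=0, u≡2; β=2, v≡29 (mod 31); (2|31)=+1, (29|31)=-1; sign (−1)^0·+1^2·-1^0 = +1.
(-145, 15015 / ℚ) ramifies at {2, 3, 5, 13}: a division algebra.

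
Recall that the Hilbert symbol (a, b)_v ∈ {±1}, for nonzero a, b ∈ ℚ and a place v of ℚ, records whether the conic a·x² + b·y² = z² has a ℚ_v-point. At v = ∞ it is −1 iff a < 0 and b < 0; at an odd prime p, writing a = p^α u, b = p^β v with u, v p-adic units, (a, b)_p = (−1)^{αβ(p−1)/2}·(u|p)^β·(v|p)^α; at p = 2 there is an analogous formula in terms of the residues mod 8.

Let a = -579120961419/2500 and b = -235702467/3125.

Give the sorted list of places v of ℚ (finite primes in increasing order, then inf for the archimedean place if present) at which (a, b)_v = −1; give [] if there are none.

[11, 17, 19, inf]

(a, b) ≡ (-10659, -1616615) mod (ℚ^×)²; places V = {2, 3, 5, 7, 11, 13, 17, 19, ∞}.
(a,b)_5: α=-4, u≡4; β=-5, v≡3 (mod 5); (4|5)=+1, (3|5)=-1; sign (−1)^0·+1^-5·-1^-4 = +1.
(a,b)_7: α=2, u≡4; β=1, v≡6 (mod 7); (4|7)=+1, (6|7)=-1; sign (−1)^0·+1^1·-1^2 = +1.
(a,b)_17: α=1, u≡13; β=1, v≡14 (mod 17); (13|17)=+1, (14|17)=-1; sign (−1)^0·+1^1·-1^1 = -1.
(a,b)_2: α=-2, β=0; u≡5, v≡1 (mod 8); ε(u)ε(v)=0·0, αω(v)=-2·0, βω(u)=0·1; sum ≡ 0  ⇒  +1.
(a,b)_∞: sgn(-10659)=−, sgn(-1616615)=−, so -1.
(a,b)_19: α=1, u≡6; β=1, v≡16 (mod 19); (6|19)=+1, (16|19)=+1; sign (−1)^1·+1^1·+1^1 = -1.
(a,b)_13: α=2, u≡3; β=1, v≡10 (mod 13); (3|13)=+1, (10|13)=+1; sign (−1)^0·+1^1·+1^2 = +1.
(a,b)_3: α=9, u≡2; β=6, v≡1 (mod 3); (2|3)=-1, (1|3)=+1; sign (−1)^0·-1^6·+1^9 = +1.
(a,b)_11: α=1, u≡7; β=1, v≡8 (mod 11); (7|11)=-1, (8|11)=-1; sign (−1)^1·-1^1·-1^1 = -1.
|Ram(-10659, -1616615)| = 4, even; anisotropic at {11, 17, 19, ∞}.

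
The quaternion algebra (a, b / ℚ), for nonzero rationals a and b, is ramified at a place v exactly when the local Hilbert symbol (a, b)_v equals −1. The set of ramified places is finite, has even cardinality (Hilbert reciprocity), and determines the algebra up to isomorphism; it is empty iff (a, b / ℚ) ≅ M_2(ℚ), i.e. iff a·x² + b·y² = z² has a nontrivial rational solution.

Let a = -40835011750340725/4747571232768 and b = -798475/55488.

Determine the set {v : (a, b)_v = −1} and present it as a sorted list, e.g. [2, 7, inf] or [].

Mod squares: a ≡ -22287, b ≡ -57. Check v ∈ {∞, 2, 3, 5, 7, 13, 17, 19, 23, 29, 37, 41}.
v=23: a=23^3·(≡15), b=23^0·(≡9) mod 23; (15|23)=-1, (9|23)=+1; (−1)^{3·0·11}·(-1)^0·(+1)^3 = +1.
v=7: a=7^-2·(≡2), b=7^0·(≡6) mod 7; (2|7)=+1, (6|7)=-1; (−1)^{-2·0·3}·(+1)^0·(-1)^-2 = +1.
v=19: a=19^3·(≡6), b=19^1·(≡17) mod 19; (6|19)=+1, (17|19)=+1; (−1)^{3·1·9}·(+1)^1·(+1)^3 = -1.
v=∞: -22287 < 0 and -57 < 0  ⇒  (a,b)_∞ = -1.
v=17: a=17^1·(≡13), b=17^-2·(≡3) mod 17; (13|17)=+1, (3|17)=-1; (−1)^{1·-2·8}·(+1)^-2·(-1)^1 = -1.
v=2: v_2(a)=-18, v_2(b)=-6; units ≡ 1, 7 (mod 8); ε·ε+αω+βω = 0·1+-18·0+-6·0 ≡ 0  ⇒  (a,b)_2 = +1.
v=3: a=3^-7·(≡2), b=3^-1·(≡2) mod 3; (2|3)=-1, (2|3)=-1; (−1)^{-7·-1·1}·(-1)^-1·(-1)^-7 = -1.
v=13: a=13^-2·(≡2), b=13^0·(≡6) mod 13; (2|13)=-1, (6|13)=-1; (−1)^{-2·0·6}·(-1)^0·(-1)^-2 = +1.
v=41: a=41^0·(≡15), b=41^2·(≡23) mod 41; (15|41)=-1, (23|41)=+1; (−1)^{0·2·20}·(-1)^2·(+1)^0 = +1.
v=5: a=5^2·(≡2), b=5^2·(≡2) mod 5; (2|5)=-1, (2|5)=-1; (−1)^{2·2·2}·(-1)^2·(-1)^2 = +1.
v=29: a=29^2·(≡8), b=29^0·(≡1) mod 29; (8|29)=-1, (1|29)=+1; (−1)^{2·0·14}·(-1)^0·(+1)^2 = +1.
v=37: a=37^2·(≡15), b=37^0·(≡29) mod 37; (15|37)=-1, (29|37)=-1; (−1)^{2·0·18}·(-1)^0·(-1)^2 = +1.
Ram(-22287, -57) = {3, 17, 19, ∞}; no ℚ_3-point on the conic.

[3, 17, 19, inf]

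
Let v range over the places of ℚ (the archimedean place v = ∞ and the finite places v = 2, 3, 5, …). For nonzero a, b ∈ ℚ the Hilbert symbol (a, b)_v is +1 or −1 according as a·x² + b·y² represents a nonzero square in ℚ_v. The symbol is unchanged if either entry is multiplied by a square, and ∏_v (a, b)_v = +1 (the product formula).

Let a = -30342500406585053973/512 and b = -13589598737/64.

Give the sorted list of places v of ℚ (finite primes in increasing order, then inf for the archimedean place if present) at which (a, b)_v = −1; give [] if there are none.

Mod squares: a ≡ -986, b ≡ -55913. Check v ∈ {∞, 2, 3, 11, 13, 17, 23, 29}.
v=13: a=13^2·(≡5), b=13^1·(≡11) mod 13; (5|13)=-1, (11|13)=-1; (−1)^{2·1·6}·(-1)^1·(-1)^2 = -1.
v=∞: -986 < 0 and -55913 < 0  ⇒  (a,b)_∞ = -1.
v=3: a=3^4·(≡1), b=3^0·(≡1) mod 3; (1|3)=+1, (1|3)=+1; (−1)^{4·0·1}·(+1)^0·(+1)^4 = +1.
v=17: a=17^5·(≡14), b=17^3·(≡16) mod 17; (14|17)=-1, (16|17)=+1; (−1)^{5·3·8}·(-1)^3·(+1)^5 = -1.
v=23: a=23^2·(≡3), b=23^1·(≡21) mod 23; (3|23)=+1, (21|23)=-1; (−1)^{2·1·11}·(+1)^1·(-1)^2 = +1.
v=11: a=11^2·(≡9), b=11^1·(≡2) mod 11; (9|11)=+1, (2|11)=-1; (−1)^{2·1·5}·(+1)^1·(-1)^2 = +1.
v=29: a=29^3·(≡16), b=29^2·(≡5) mod 29; (16|29)=+1, (5|29)=+1; (−1)^{3·2·14}·(+1)^2·(+1)^3 = +1.
v=2: v_2(a)=-9, v_2(b)=-6; units ≡ 3, 7 (mod 8); ε·ε+αω+βω = 1·1+-9·0+-6·1 ≡ 1  ⇒  (a,b)_2 = -1.
(-986, -55913 / ℚ) ramifies at {2, 13, 17, ∞}: a division algebra.

[2, 13, 17, inf]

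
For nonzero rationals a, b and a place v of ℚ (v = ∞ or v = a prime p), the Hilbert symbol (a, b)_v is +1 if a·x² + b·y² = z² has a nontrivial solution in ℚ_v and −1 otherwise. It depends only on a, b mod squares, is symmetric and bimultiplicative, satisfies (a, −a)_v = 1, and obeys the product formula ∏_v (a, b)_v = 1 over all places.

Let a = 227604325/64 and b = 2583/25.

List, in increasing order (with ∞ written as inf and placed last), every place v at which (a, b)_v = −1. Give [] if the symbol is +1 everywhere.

[19, 29]

(a, b) ≡ (9104173, 287) mod (ℚ^×)²; places V = {2, 3, 5, 7, 13, 19, 29, 31, 41, ∞}.
(a,b)_13: α=1, u≡11; β=0, v≡4 (mod 13); (11|13)=-1, (4|13)=+1; sign (−1)^0·-1^0·+1^1 = +1.
(a,b)_31: α=1, u≡2; β=0, v≡19 (mod 31); (2|31)=+1, (19|31)=+1; sign (−1)^0·+1^0·+1^1 = +1.
(a,b)_3: α=0, u≡1; β=2, v≡2 (mod 3); (1|3)=+1, (2|3)=-1; sign (−1)^0·+1^2·-1^0 = +1.
(a,b)_29: α=1, u≡21; β=0, v≡14 (mod 29); (21|29)=-1, (14|29)=-1; sign (−1)^0·-1^0·-1^1 = -1.
(a,b)_5: α=2, u≡2; β=-2, v≡3 (mod 5); (2|5)=-1, (3|5)=-1; sign (−1)^0·-1^-2·-1^2 = +1.
(a,b)_2: α=-6, β=0; u≡5, v≡7 (mod 8); ε(u)ε(v)=0·1, αω(v)=-6·0, βω(u)=0·1; sum ≡ 0  ⇒  +1.
(a,b)_7: α=0, u≡4; β=1, v≡3 (mod 7); (4|7)=+1, (3|7)=-1; sign (−1)^0·+1^1·-1^0 = +1.
(a,b)_19: α=1, u≡16; β=0, v≡3 (mod 19); (16|19)=+1, (3|19)=-1; sign (−1)^0·+1^0·-1^1 = -1.
(a,b)_41: α=1, u≡11; β=1, v≡14 (mod 41); (11|41)=-1, (14|41)=-1; sign (−1)^0·-1^1·-1^1 = +1.
(a,b)_∞: sgn(9104173)=+, sgn(287)=+, so +1.
|Ram(9104173, 287)| = 2, even; anisotropic at {19, 29}.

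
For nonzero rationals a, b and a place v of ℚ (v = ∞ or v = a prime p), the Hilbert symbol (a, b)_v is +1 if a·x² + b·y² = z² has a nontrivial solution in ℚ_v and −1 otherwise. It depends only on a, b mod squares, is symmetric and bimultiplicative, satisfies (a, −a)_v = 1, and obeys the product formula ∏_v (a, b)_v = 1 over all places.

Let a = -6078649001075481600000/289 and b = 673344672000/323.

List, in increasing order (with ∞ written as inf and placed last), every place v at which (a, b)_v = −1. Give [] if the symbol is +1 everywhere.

(a, b) ≡ (-2310, 33915) mod (ℚ^×)²; places V = {2, 3, 5, 7, 11, 13, 17, 19, ∞}.
(a,b)_19: α=2, u≡8; β=-1, v≡8 (mod 19); (8|19)=-1, (8|19)=-1; sign (−1)^0·-1^-1·-1^2 = -1.
(a,b)_13: α=0, u≡1; β=2, v≡11 (mod 13); (1|13)=+1, (11|13)=-1; sign (−1)^0·+1^2·-1^0 = +1.
(a,b)_17: α=-2, u≡9; β=-1, v≡14 (mod 17); (9|17)=+1, (14|17)=-1; sign (−1)^0·+1^-1·-1^-2 = +1.
(a,b)_2: α=13, β=8; u≡5, v≡3 (mod 8); ε(u)ε(v)=0·1, αω(v)=13·1, βω(u)=8·1; sum ≡ 1  ⇒  -1.
(a,b)_5: α=5, u≡2; β=3, v≡2 (mod 5); (2|5)=-1, (2|5)=-1; sign (−1)^0·-1^3·-1^5 = +1.
(a,b)_3: α=5, u≡1; β=1, v≡1 (mod 3); (1|3)=+1, (1|3)=+1; sign (−1)^1·+1^1·+1^5 = -1.
(a,b)_7: α=5, u≡6; β=3, v≡4 (mod 7); (6|7)=-1, (4|7)=+1; sign (−1)^1·-1^3·+1^5 = +1.
(a,b)_∞: sgn(-2310)=−, sgn(33915)=+, so +1.
(a,b)_11: α=5, u≡2; β=2, v≡6 (mod 11); (2|11)=-1, (6|11)=-1; sign (−1)^0·-1^2·-1^5 = -1.
|Ram(-2310, 33915)| = 4, even; anisotropic at {2, 3, 11, 19}.

[2, 3, 11, 19]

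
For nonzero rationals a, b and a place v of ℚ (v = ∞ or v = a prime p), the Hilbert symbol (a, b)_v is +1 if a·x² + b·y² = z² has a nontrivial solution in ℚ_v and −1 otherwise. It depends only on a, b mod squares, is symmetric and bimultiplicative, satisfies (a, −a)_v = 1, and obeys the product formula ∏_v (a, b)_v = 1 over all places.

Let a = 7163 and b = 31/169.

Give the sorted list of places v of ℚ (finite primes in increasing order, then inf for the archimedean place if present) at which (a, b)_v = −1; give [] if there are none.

Mod squares: a ≡ 7163, b ≡ 31. Check v ∈ {∞, 2, 13, 19, 29, 31}.
v=29: a=29^1·(≡15), b=29^0·(≡17) mod 29; (15|29)=-1, (17|29)=-1; (−1)^{1·0·14}·(-1)^0·(-1)^1 = -1.
v=13: a=13^1·(≡5), b=13^-2·(≡5) mod 13; (5|13)=-1, (5|13)=-1; (−1)^{1·-2·6}·(-1)^-2·(-1)^1 = -1.
v=31: a=31^0·(≡2), b=31^1·(≡20) mod 31; (2|31)=+1, (20|31)=+1; (−1)^{0·1·15}·(+1)^1·(+1)^0 = +1.
v=∞: 7163 > 0 and 31 > 0  ⇒  (a,b)_∞ = +1.
v=19: a=19^1·(≡16), b=19^0·(≡13) mod 19; (16|19)=+1, (13|19)=-1; (−1)^{1·0·9}·(+1)^0·(-1)^1 = -1.
v=2: v_2(a)=0, v_2(b)=0; units ≡ 3, 7 (mod 8); ε·ε+αω+βω = 1·1+0·0+0·1 ≡ 1  ⇒  (a,b)_2 = -1.
(7163, 31 / ℚ) ramifies at {2, 13, 19, 29}: a division algebra.

[2, 13, 19, 29]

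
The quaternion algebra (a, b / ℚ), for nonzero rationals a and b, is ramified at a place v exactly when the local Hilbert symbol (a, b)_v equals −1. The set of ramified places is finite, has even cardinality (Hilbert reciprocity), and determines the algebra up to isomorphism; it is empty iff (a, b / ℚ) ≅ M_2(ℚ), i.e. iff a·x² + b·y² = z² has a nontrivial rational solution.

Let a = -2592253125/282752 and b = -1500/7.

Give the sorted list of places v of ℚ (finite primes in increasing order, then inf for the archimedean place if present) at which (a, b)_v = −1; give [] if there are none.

(a, b) ≡ (-2090, -105) mod (ℚ^×)²; places V = {2, 3, 5, 7, 11, 19, 47, ∞}.
(a,b)_11: α=1, u≡2; β=0, v≡1 (mod 11); (2|11)=-1, (1|11)=+1; sign (−1)^0·-1^0·+1^1 = +1.
(a,b)_19: α=1, u≡5; β=0, v≡11 (mod 19); (5|19)=+1, (11|19)=+1; sign (−1)^0·+1^0·+1^1 = +1.
(a,b)_2: α=-7, β=2; u≡3, v≡7 (mod 8); ε(u)ε(v)=1·1, αω(v)=-7·0, βω(u)=2·1; sum ≡ 1  ⇒  -1.
(a,b)_∞: sgn(-2090)=−, sgn(-105)=−, so -1.
(a,b)_7: α=2, u≡5; β=-1, v≡5 (mod 7); (5|7)=-1, (5|7)=-1; sign (−1)^0·-1^-1·-1^2 = -1.
(a,b)_47: α=-2, u≡21; β=0, v≡14 (mod 47); (21|47)=+1, (14|47)=+1; sign (−1)^0·+1^0·+1^-2 = +1.
(a,b)_3: α=4, u≡1; β=1, v≡1 (mod 3); (1|3)=+1, (1|3)=+1; sign (−1)^0·+1^1·+1^4 = +1.
(a,b)_5: α=5, u≡2; β=3, v≡4 (mod 5); (2|5)=-1, (4|5)=+1; sign (−1)^0·-1^3·+1^5 = -1.
|Ram(-2090, -105)| = 4, even; anisotropic at {2, 5, 7, ∞}.

[2, 5, 7, inf]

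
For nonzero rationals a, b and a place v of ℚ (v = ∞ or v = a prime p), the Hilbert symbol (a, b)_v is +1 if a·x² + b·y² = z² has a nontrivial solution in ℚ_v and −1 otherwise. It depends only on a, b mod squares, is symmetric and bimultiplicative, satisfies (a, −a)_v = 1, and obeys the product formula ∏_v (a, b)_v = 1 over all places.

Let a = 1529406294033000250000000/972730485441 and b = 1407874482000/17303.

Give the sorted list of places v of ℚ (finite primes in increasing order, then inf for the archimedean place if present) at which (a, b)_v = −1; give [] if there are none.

(a, b) ≡ (10, 115115) mod (ℚ^×)²; places V = {2, 3, 5, 7, 11, 13, 17, 19, 23, 41, ∞}.
(a,b)_41: α=4, u≡21; β=2, v≡35 (mod 41); (21|41)=+1, (35|41)=-1; sign (−1)^0·+1^2·-1^4 = +1.
(a,b)_19: α=-2, u≡14; β=0, v≡2 (mod 19); (14|19)=-1, (2|19)=-1; sign (−1)^0·-1^0·-1^-2 = +1.
(a,b)_17: α=4, u≡6; β=2, v≡1 (mod 17); (6|17)=-1, (1|17)=+1; sign (−1)^0·-1^2·+1^4 = +1.
(a,b)_2: α=7, β=4; u≡5, v≡3 (mod 8); ε(u)ε(v)=0·1, αω(v)=7·1, βω(u)=4·1; sum ≡ 1  ⇒  -1.
(a,b)_3: α=-2, u≡1; β=2, v≡2 (mod 3); (1|3)=+1, (2|3)=-1; sign (−1)^0·+1^2·-1^-2 = +1.
(a,b)_7: α=2, u≡3; β=1, v≡2 (mod 7); (3|7)=-1, (2|7)=+1; sign (−1)^0·-1^1·+1^2 = -1.
(a,b)_∞: sgn(10)=+, sgn(115115)=+, so +1.
(a,b)_11: α=-6, u≡2; β=-3, v≡4 (mod 11); (2|11)=-1, (4|11)=+1; sign (−1)^0·-1^-3·+1^-6 = -1.
(a,b)_13: α=-2, u≡10; β=-1, v≡5 (mod 13); (10|13)=+1, (5|13)=-1; sign (−1)^0·+1^-1·-1^-2 = +1.
(a,b)_5: α=9, u≡3; β=3, v≡2 (mod 5); (3|5)=-1, (2|5)=-1; sign (−1)^0·-1^3·-1^9 = +1.
(a,b)_23: α=2, u≡19; β=1, v≡19 (mod 23); (19|23)=-1, (19|23)=-1; sign (−1)^0·-1^1·-1^2 = -1.
(10, 115115 / ℚ) ramifies at {2, 7, 11, 23}: a division algebra.

[2, 7, 11, 23]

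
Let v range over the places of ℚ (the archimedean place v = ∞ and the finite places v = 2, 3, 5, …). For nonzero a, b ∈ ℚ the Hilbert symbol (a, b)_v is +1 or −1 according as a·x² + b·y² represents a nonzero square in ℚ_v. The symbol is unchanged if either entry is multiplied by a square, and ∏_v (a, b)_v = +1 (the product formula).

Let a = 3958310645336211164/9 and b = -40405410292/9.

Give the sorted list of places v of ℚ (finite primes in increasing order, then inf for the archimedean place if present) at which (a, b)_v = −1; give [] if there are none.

(a, b) ≡ (611351, -37) mod (ℚ^×)²; places V = {2, 3, 7, 11, 13, 31, 37, 41, ∞}.
(a,b)_13: α=3, u≡11; β=2, v≡8 (mod 13); (11|13)=-1, (8|13)=-1; sign (−1)^0·-1^2·-1^3 = -1.
(a,b)_37: α=1, u≡7; β=1, v≡26 (mod 37); (7|37)=+1, (26|37)=+1; sign (−1)^0·+1^1·+1^1 = +1.
(a,b)_7: α=2, u≡6; β=0, v≡6 (mod 7); (6|7)=-1, (6|7)=-1; sign (−1)^0·-1^0·-1^2 = +1.
(a,b)_2: α=2, β=2; u≡7, v≡3 (mod 8); ε(u)ε(v)=1·1, αω(v)=2·1, βω(u)=2·0; sum ≡ 1  ⇒  -1.
(a,b)_41: α=3, u≡38; β=2, v≡37 (mod 41); (38|41)=-1, (37|41)=+1; sign (−1)^0·-1^2·+1^3 = +1.
(a,b)_31: α=3, u≡20; β=2, v≡28 (mod 31); (20|31)=+1, (28|31)=+1; sign (−1)^0·+1^2·+1^3 = +1.
(a,b)_11: α=2, u≡4; β=0, v≡8 (mod 11); (4|11)=+1, (8|11)=-1; sign (−1)^0·+1^0·-1^2 = +1.
(a,b)_∞: sgn(611351)=+, sgn(-37)=−, so +1.
(a,b)_3: α=-2, u≡2; β=-2, v≡2 (mod 3); (2|3)=-1, (2|3)=-1; sign (−1)^0·-1^-2·-1^-2 = +1.
Ram(611351, -37) = {2, 13}; no ℚ_2-point on the conic.

[2, 13]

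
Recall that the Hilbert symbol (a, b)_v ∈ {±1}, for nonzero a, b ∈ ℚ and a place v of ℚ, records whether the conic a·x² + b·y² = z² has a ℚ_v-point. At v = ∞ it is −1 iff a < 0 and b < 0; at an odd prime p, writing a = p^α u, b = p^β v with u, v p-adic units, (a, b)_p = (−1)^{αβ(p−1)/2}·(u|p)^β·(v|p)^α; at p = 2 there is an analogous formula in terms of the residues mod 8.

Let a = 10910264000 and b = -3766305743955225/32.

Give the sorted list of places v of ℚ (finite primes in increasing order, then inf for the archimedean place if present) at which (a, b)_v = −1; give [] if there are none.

[5, 29, 31, 37]

Mod squares: a ≡ 6818915, b ≡ -2. Check v ∈ {∞, 2, 3, 5, 29, 31, 37, 41}.
v=∞: 6818915 > 0 and -2 < 0  ⇒  (a,b)_∞ = +1.
v=31: a=31^1·(≡8), b=31^2·(≡26) mod 31; (8|31)=+1, (26|31)=-1; (−1)^{1·2·15}·(+1)^2·(-1)^1 = -1.
v=5: a=5^3·(≡2), b=5^2·(≡3) mod 5; (2|5)=-1, (3|5)=-1; (−1)^{3·2·2}·(-1)^2·(-1)^3 = -1.
v=3: a=3^0·(≡2), b=3^4·(≡1) mod 3; (2|3)=-1, (1|3)=+1; (−1)^{0·4·1}·(-1)^4·(+1)^0 = +1.
v=2: v_2(a)=6, v_2(b)=-5; units ≡ 3, 7 (mod 8); ε·ε+αω+βω = 1·1+6·0+-5·1 ≡ 0  ⇒  (a,b)_2 = +1.
v=41: a=41^1·(≡19), b=41^2·(≡10) mod 41; (19|41)=-1, (10|41)=+1; (−1)^{1·2·20}·(-1)^2·(+1)^1 = +1.
v=37: a=37^1·(≡19), b=37^2·(≡13) mod 37; (19|37)=-1, (13|37)=-1; (−1)^{1·2·18}·(-1)^2·(-1)^1 = -1.
v=29: a=29^1·(≡15), b=29^2·(≡18) mod 29; (15|29)=-1, (18|29)=-1; (−1)^{1·2·14}·(-1)^2·(-1)^1 = -1.
(6818915, -2 / ℚ) ramifies at {5, 29, 31, 37}: a division algebra.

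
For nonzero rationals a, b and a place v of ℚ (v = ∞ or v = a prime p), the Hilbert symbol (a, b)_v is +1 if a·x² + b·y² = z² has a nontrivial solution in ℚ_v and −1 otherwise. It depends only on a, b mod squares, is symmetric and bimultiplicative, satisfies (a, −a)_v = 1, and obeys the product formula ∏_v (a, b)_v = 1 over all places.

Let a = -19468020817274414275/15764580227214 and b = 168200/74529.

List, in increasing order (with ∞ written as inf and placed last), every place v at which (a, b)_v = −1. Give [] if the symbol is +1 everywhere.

(a, b) ≡ (-419594, 2) mod (ℚ^×)²; places V = {2, 3, 5, 7, 11, 13, 17, 19, 23, 29, 41, 43, ∞}.
(a,b)_3: α=-2, u≡1; β=-2, v≡2 (mod 3); (1|3)=+1, (2|3)=-1; sign (−1)^0·+1^-2·-1^-2 = +1.
(a,b)_19: α=2, u≡2; β=0, v≡8 (mod 19); (2|19)=-1, (8|19)=-1; sign (−1)^0·-1^0·-1^2 = +1.
(a,b)_11: α=2, u≡5; β=0, v≡8 (mod 11); (5|11)=+1, (8|11)=-1; sign (−1)^0·+1^0·-1^2 = +1.
(a,b)_2: α=-1, β=3; u≡3, v≡1 (mod 8); ε(u)ε(v)=1·0, αω(v)=-1·0, βω(u)=3·1; sum ≡ 1  ⇒  -1.
(a,b)_23: α=-2, u≡6; β=0, v≡18 (mod 23); (6|23)=+1, (18|23)=+1; sign (−1)^0·+1^0·+1^-2 = +1.
(a,b)_29: α=6, u≡1; β=2, v≡3 (mod 29); (1|29)=+1, (3|29)=-1; sign (−1)^0·+1^2·-1^6 = +1.
(a,b)_7: α=-3, u≡6; β=-2, v≡2 (mod 7); (6|7)=-1, (2|7)=+1; sign (−1)^0·-1^-2·+1^-3 = +1.
(a,b)_41: α=1, u≡8; β=0, v≡39 (mod 41); (8|41)=+1, (39|41)=+1; sign (−1)^0·+1^0·+1^1 = +1.
(a,b)_5: α=2, u≡1; β=2, v≡2 (mod 5); (1|5)=+1, (2|5)=-1; sign (−1)^0·+1^2·-1^2 = +1.
(a,b)_43: α=1, u≡26; β=0, v≡7 (mod 43); (26|43)=-1, (7|43)=-1; sign (−1)^0·-1^0·-1^1 = -1.
(a,b)_13: α=-6, u≡8; β=-2, v≡7 (mod 13); (8|13)=-1, (7|13)=-1; sign (−1)^0·-1^-2·-1^-6 = +1.
(a,b)_∞: sgn(-419594)=−, sgn(2)=+, so +1.
(a,b)_17: α=1, u≡1; β=0, v≡2 (mod 17); (1|17)=+1, (2|17)=+1; sign (−1)^0·+1^0·+1^1 = +1.
(-419594, 2 / ℚ) ramifies at {2, 43}: a division algebra.

[2, 43]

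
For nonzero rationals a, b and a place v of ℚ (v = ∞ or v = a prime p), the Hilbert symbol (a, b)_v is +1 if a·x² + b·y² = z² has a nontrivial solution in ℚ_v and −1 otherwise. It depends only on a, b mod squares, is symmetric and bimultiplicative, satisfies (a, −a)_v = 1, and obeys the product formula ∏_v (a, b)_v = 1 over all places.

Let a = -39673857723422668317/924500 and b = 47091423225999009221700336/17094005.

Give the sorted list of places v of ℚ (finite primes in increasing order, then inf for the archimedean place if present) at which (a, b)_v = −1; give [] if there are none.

[2, 5, 7, 29]

(a, b) ≡ (-2185, 2757755) mod (ℚ^×)²; places V = {2, 3, 5, 7, 11, 13, 19, 23, 29, 43, ∞}.
(a,b)_∞: sgn(-2185)=−, sgn(2757755)=+, so +1.
(a,b)_29: α=2, u≡17; β=3, v≡7 (mod 29); (17|29)=-1, (7|29)=+1; sign (−1)^0·-1^3·+1^2 = -1.
(a,b)_23: α=3, u≡19; β=4, v≡13 (mod 23); (19|23)=-1, (13|23)=+1; sign (−1)^0·-1^4·+1^3 = +1.
(a,b)_13: α=4, u≡10; β=5, v≡1 (mod 13); (10|13)=+1, (1|13)=+1; sign (−1)^0·+1^5·+1^4 = +1.
(a,b)_11: α=2, u≡4; β=3, v≡1 (mod 11); (4|11)=+1, (1|11)=+1; sign (−1)^0·+1^3·+1^2 = +1.
(a,b)_43: α=-2, u≡18; β=-4, v≡21 (mod 43); (18|43)=-1, (21|43)=+1; sign (−1)^0·-1^-4·+1^-2 = +1.
(a,b)_7: α=0, u≡3; β=1, v≡6 (mod 7); (3|7)=-1, (6|7)=-1; sign (−1)^0·-1^1·-1^0 = -1.
(a,b)_5: α=-3, u≡3; β=-1, v≡1 (mod 5); (3|5)=-1, (1|5)=+1; sign (−1)^0·-1^-1·+1^-3 = -1.
(a,b)_2: α=-2, β=4; u≡7, v≡3 (mod 8); ε(u)ε(v)=1·1, αω(v)=-2·1, βω(u)=4·0; sum ≡ 1  ⇒  -1.
(a,b)_3: α=10, u≡2; β=8, v≡2 (mod 3); (2|3)=-1, (2|3)=-1; sign (−1)^0·-1^8·-1^10 = +1.
(a,b)_19: α=1, u≡12; β=1, v≡17 (mod 19); (12|19)=-1, (17|19)=+1; sign (−1)^1·-1^1·+1^1 = +1.
|Ram(-2185, 2757755)| = 4, even; anisotropic at {2, 5, 7, 29}.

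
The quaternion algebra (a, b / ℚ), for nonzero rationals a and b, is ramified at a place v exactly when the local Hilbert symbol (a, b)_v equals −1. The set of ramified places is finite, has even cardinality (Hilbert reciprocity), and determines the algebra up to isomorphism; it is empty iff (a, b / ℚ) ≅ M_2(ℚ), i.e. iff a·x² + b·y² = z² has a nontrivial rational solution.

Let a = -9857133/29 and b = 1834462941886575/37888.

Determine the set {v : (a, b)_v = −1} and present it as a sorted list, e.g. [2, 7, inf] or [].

Mod squares: a ≡ -3529097, b ≡ 90375571. Check v ∈ {∞, 2, 3, 5, 7, 11, 13, 19, 23, 29, 31, 37}.
v=11: a=11^1·(≡8), b=11^1·(≡6) mod 11; (8|11)=-1, (6|11)=-1; (−1)^{1·1·5}·(-1)^1·(-1)^1 = -1.
v=3: a=3^4·(≡1), b=3^6·(≡1) mod 3; (1|3)=+1, (1|3)=+1; (−1)^{4·6·1}·(+1)^6·(+1)^4 = +1.
v=5: a=5^0·(≡3), b=5^2·(≡1) mod 5; (3|5)=-1, (1|5)=+1; (−1)^{0·2·2}·(-1)^2·(+1)^0 = +1.
v=7: a=7^0·(≡1), b=7^2·(≡3) mod 7; (1|7)=+1, (3|7)=-1; (−1)^{0·2·3}·(+1)^2·(-1)^0 = +1.
v=29: a=29^-1·(≡25), b=29^3·(≡22) mod 29; (25|29)=+1, (22|29)=+1; (−1)^{-1·3·14}·(+1)^3·(+1)^-1 = +1.
v=37: a=37^1·(≡15), b=37^-1·(≡34) mod 37; (15|37)=-1, (34|37)=+1; (−1)^{1·-1·18}·(-1)^-1·(+1)^1 = -1.
v=13: a=13^1·(≡12), b=13^1·(≡9) mod 13; (12|13)=+1, (9|13)=+1; (−1)^{1·1·6}·(+1)^1·(+1)^1 = +1.
v=∞: -3529097 < 0 and 90375571 > 0  ⇒  (a,b)_∞ = +1.
v=2: v_2(a)=0, v_2(b)=-10; units ≡ 7, 3 (mod 8); ε·ε+αω+βω = 1·1+0·1+-10·0 ≡ 1  ⇒  (a,b)_2 = -1.
v=23: a=23^1·(≡21), b=23^0·(≡15) mod 23; (21|23)=-1, (15|23)=-1; (−1)^{1·0·11}·(-1)^0·(-1)^1 = -1.
v=19: a=19^0·(≡1), b=19^1·(≡7) mod 19; (1|19)=+1, (7|19)=+1; (−1)^{0·1·9}·(+1)^1·(+1)^0 = +1.
v=31: a=31^0·(≡16), b=31^1·(≡14) mod 31; (16|31)=+1, (14|31)=+1; (−1)^{0·1·15}·(+1)^1·(+1)^0 = +1.
Ram(-3529097, 90375571) = {2, 11, 23, 37}; no ℚ_2-point on the conic.

[2, 11, 23, 37]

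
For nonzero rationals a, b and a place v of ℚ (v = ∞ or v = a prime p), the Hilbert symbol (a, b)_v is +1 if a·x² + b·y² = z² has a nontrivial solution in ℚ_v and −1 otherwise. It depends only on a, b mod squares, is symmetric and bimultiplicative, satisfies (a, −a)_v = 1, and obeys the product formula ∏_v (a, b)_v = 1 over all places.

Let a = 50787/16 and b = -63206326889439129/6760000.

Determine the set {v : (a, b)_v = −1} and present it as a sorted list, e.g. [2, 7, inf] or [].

Mod squares: a ≡ 627, b ≡ -561. Check v ∈ {∞, 2, 3, 5, 11, 13, 17, 19}.
v=13: a=13^0·(≡3), b=13^-2·(≡6) mod 13; (3|13)=+1, (6|13)=-1; (−1)^{0·-2·6}·(+1)^-2·(-1)^0 = +1.
v=11: a=11^1·(≡6), b=11^5·(≡1) mod 11; (6|11)=-1, (1|11)=+1; (−1)^{1·5·5}·(-1)^5·(+1)^1 = +1.
v=17: a=17^0·(≡9), b=17^1·(≡2) mod 17; (9|17)=+1, (2|17)=+1; (−1)^{0·1·8}·(+1)^1·(+1)^0 = +1.
v=3: a=3^5·(≡2), b=3^11·(≡2) mod 3; (2|3)=-1, (2|3)=-1; (−1)^{5·11·1}·(-1)^11·(-1)^5 = -1.
v=∞: 627 > 0 and -561 < 0  ⇒  (a,b)_∞ = +1.
v=19: a=19^1·(≡2), b=19^4·(≡5) mod 19; (2|19)=-1, (5|19)=+1; (−1)^{1·4·9}·(-1)^4·(+1)^1 = +1.
v=5: a=5^0·(≡2), b=5^-4·(≡1) mod 5; (2|5)=-1, (1|5)=+1; (−1)^{0·-4·2}·(-1)^-4·(+1)^0 = +1.
v=2: v_2(a)=-4, v_2(b)=-6; units ≡ 3, 7 (mod 8); ε·ε+αω+βω = 1·1+-4·0+-6·1 ≡ 1  ⇒  (a,b)_2 = -1.
(627, -561 / ℚ) ramifies at {2, 3}: a division algebra.

[2, 3]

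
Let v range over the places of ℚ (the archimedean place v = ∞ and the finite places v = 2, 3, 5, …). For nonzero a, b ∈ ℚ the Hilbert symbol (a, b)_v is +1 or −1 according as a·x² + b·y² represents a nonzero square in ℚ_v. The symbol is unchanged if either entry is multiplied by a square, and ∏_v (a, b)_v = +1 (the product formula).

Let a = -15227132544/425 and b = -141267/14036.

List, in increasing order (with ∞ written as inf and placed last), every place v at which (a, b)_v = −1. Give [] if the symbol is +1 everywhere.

[31, inf]

Mod squares: a ≡ -3162, b ≡ -87. Check v ∈ {∞, 2, 3, 5, 7, 11, 13, 17, 29, 31}.
v=13: a=13^2·(≡10), b=13^0·(≡12) mod 13; (10|13)=+1, (12|13)=+1; (−1)^{2·0·6}·(+1)^0·(+1)^2 = +1.
v=7: a=7^0·(≡4), b=7^2·(≡1) mod 7; (4|7)=+1, (1|7)=+1; (−1)^{0·2·3}·(+1)^2·(+1)^0 = +1.
v=17: a=17^-1·(≡2), b=17^0·(≡8) mod 17; (2|17)=+1, (8|17)=+1; (−1)^{-1·0·8}·(+1)^0·(+1)^-1 = +1.
v=3: a=3^3·(≡2), b=3^1·(≡1) mod 3; (2|3)=-1, (1|3)=+1; (−1)^{3·1·1}·(-1)^1·(+1)^3 = +1.
v=2: v_2(a)=7, v_2(b)=-2; units ≡ 3, 1 (mod 8); ε·ε+αω+βω = 1·0+7·0+-2·1 ≡ 0  ⇒  (a,b)_2 = +1.
v=5: a=5^-2·(≡3), b=5^0·(≡3) mod 5; (3|5)=-1, (3|5)=-1; (−1)^{-2·0·2}·(-1)^0·(-1)^-2 = +1.
v=∞: -3162 < 0 and -87 < 0  ⇒  (a,b)_∞ = -1.
v=29: a=29^2·(≡24), b=29^-1·(≡17) mod 29; (24|29)=+1, (17|29)=-1; (−1)^{2·-1·14}·(+1)^-1·(-1)^2 = +1.
v=31: a=31^1·(≡21), b=31^2·(≡21) mod 31; (21|31)=-1, (21|31)=-1; (−1)^{1·2·15}·(-1)^2·(-1)^1 = -1.
v=11: a=11^0·(≡2), b=11^-2·(≡1) mod 11; (2|11)=-1, (1|11)=+1; (−1)^{0·-2·5}·(-1)^-2·(+1)^0 = +1.
(-3162, -87 / ℚ) ramifies at {31, ∞}: a division algebra.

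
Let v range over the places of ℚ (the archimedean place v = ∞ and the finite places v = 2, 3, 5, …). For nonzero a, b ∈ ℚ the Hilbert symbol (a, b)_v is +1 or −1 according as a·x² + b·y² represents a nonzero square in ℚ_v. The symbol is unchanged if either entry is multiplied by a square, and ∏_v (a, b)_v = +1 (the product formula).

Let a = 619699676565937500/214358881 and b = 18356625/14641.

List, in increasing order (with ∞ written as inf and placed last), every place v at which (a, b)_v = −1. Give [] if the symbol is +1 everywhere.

[3, 5]

Mod squares: a ≡ 122655, b ≡ 185. Check v ∈ {∞, 2, 3, 5, 7, 11, 13, 17, 37}.
v=17: a=17^1·(≡14), b=17^0·(≡2) mod 17; (14|17)=-1, (2|17)=+1; (−1)^{1·0·8}·(-1)^0·(+1)^1 = +1.
v=2: v_2(a)=2, v_2(b)=0; units ≡ 7, 1 (mod 8); ε·ε+αω+βω = 1·0+2·0+0·0 ≡ 0  ⇒  (a,b)_2 = +1.
v=∞: 122655 > 0 and 185 > 0  ⇒  (a,b)_∞ = +1.
v=5: a=5^7·(≡4), b=5^3·(≡3) mod 5; (4|5)=+1, (3|5)=-1; (−1)^{7·3·2}·(+1)^3·(-1)^7 = -1.
v=37: a=37^3·(≡13), b=37^1·(≡31) mod 37; (13|37)=-1, (31|37)=-1; (−1)^{3·1·18}·(-1)^1·(-1)^3 = +1.
v=13: a=13^1·(≡3), b=13^0·(≡9) mod 13; (3|13)=+1, (9|13)=+1; (−1)^{1·0·6}·(+1)^0·(+1)^1 = +1.
v=3: a=3^11·(≡1), b=3^4·(≡2) mod 3; (1|3)=+1, (2|3)=-1; (−1)^{11·4·1}·(+1)^4·(-1)^11 = -1.
v=7: a=7^0·(≡4), b=7^2·(≡5) mod 7; (4|7)=+1, (5|7)=-1; (−1)^{0·2·3}·(+1)^2·(-1)^0 = +1.
v=11: a=11^-8·(≡5), b=11^-4·(≡1) mod 11; (5|11)=+1, (1|11)=+1; (−1)^{-8·-4·5}·(+1)^-4·(+1)^-8 = +1.
|Ram(122655, 185)| = 2, even; anisotropic at {3, 5}.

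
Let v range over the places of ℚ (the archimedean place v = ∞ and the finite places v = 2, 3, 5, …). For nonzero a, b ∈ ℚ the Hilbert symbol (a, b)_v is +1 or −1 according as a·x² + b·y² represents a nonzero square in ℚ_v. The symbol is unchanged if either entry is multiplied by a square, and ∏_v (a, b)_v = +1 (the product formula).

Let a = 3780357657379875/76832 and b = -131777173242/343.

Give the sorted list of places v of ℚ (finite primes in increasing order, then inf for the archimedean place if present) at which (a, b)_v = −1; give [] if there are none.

[7, 17]

Mod squares: a ≡ 24310, b ≡ -6006. Check v ∈ {∞, 2, 3, 5, 7, 11, 13, 17}.
v=7: a=7^-4·(≡3), b=7^-3·(≡6) mod 7; (3|7)=-1, (6|7)=-1; (−1)^{-4·-3·3}·(-1)^-3·(-1)^-4 = -1.
v=11: a=11^1·(≡10), b=11^1·(≡3) mod 11; (10|11)=-1, (3|11)=+1; (−1)^{1·1·5}·(-1)^1·(+1)^1 = +1.
v=3: a=3^16·(≡1), b=3^13·(≡2) mod 3; (1|3)=+1, (2|3)=-1; (−1)^{16·13·1}·(+1)^13·(-1)^16 = +1.
v=13: a=13^1·(≡11), b=13^1·(≡2) mod 13; (11|13)=-1, (2|13)=-1; (−1)^{1·1·6}·(-1)^1·(-1)^1 = +1.
v=17: a=17^3·(≡16), b=17^2·(≡12) mod 17; (16|17)=+1, (12|17)=-1; (−1)^{3·2·8}·(+1)^2·(-1)^3 = -1.
v=∞: 24310 > 0 and -6006 < 0  ⇒  (a,b)_∞ = +1.
v=2: v_2(a)=-5, v_2(b)=1; units ≡ 3, 5 (mod 8); ε·ε+αω+βω = 1·0+-5·1+1·1 ≡ 0  ⇒  (a,b)_2 = +1.
v=5: a=5^3·(≡2), b=5^0·(≡1) mod 5; (2|5)=-1, (1|5)=+1; (−1)^{3·0·2}·(-1)^0·(+1)^3 = +1.
(24310, -6006 / ℚ) ramifies at {7, 17}: a division algebra.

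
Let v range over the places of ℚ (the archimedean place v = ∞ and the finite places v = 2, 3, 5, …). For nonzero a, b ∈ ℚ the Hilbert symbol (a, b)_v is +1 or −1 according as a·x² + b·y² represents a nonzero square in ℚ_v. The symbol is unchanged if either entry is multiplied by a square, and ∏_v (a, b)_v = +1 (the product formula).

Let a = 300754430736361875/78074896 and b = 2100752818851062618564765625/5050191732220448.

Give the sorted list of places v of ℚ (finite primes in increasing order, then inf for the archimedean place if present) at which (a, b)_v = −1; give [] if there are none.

(a, b) ≡ (91, 210) mod (ℚ^×)²; places V = {2, 3, 5, 7, 11, 13, 19, 23, 47, ∞}.
(a,b)_11: α=0, u≡1; β=-4, v≡9 (mod 11); (1|11)=+1, (9|11)=+1; sign (−1)^0·+1^-4·+1^0 = +1.
(a,b)_19: α=0, u≡12; β=2, v≡9 (mod 19); (12|19)=-1, (9|19)=+1; sign (−1)^0·-1^2·+1^0 = +1.
(a,b)_13: α=1, u≡6; β=2, v≡2 (mod 13); (6|13)=-1, (2|13)=-1; sign (−1)^0·-1^2·-1^1 = -1.
(a,b)_∞: sgn(91)=+, sgn(210)=+, so +1.
(a,b)_23: α=6, u≡11; β=6, v≡4 (mod 23); (11|23)=-1, (4|23)=+1; sign (−1)^0·-1^6·+1^6 = +1.
(a,b)_5: α=4, u≡4; β=7, v≡3 (mod 5); (4|5)=+1, (3|5)=-1; sign (−1)^0·+1^7·-1^4 = +1.
(a,b)_2: α=-4, β=-5; u≡3, v≡1 (mod 8); ε(u)ε(v)=1·0, αω(v)=-4·0, βω(u)=-5·1; sum ≡ 1  ⇒  -1.
(a,b)_3: α=6, u≡1; β=11, v≡1 (mod 3); (1|3)=+1, (1|3)=+1; sign (−1)^0·+1^11·+1^6 = +1.
(a,b)_47: α=-4, u≡23; β=-6, v≡44 (mod 47); (23|47)=-1, (44|47)=-1; sign (−1)^0·-1^-6·-1^-4 = +1.
(a,b)_7: α=3, u≡3; β=5, v≡1 (mod 7); (3|7)=-1, (1|7)=+1; sign (−1)^1·-1^5·+1^3 = +1.
|Ram(91, 210)| = 2, even; anisotropic at {2, 13}.

[2, 13]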